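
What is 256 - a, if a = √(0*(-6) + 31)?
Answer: 256 - √31 ≈ 250.43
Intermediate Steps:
a = √31 (a = √(0 + 31) = √31 ≈ 5.5678)
256 - a = 256 - √31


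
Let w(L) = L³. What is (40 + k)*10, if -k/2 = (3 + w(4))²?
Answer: -89380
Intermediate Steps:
k = -8978 (k = -2*(3 + 4³)² = -2*(3 + 64)² = -2*67² = -2*4489 = -8978)
(40 + k)*10 = (40 - 8978)*10 = -8938*10 = -89380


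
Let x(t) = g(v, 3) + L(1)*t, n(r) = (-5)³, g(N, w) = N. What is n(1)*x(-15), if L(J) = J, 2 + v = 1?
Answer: 2000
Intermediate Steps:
v = -1 (v = -2 + 1 = -1)
n(r) = -125
x(t) = -1 + t (x(t) = -1 + 1*t = -1 + t)
n(1)*x(-15) = -125*(-1 - 15) = -125*(-16) = 2000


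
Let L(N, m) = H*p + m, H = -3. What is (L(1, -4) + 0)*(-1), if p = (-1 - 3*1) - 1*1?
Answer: -11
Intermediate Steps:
p = -5 (p = (-1 - 3) - 1 = -4 - 1 = -5)
L(N, m) = 15 + m (L(N, m) = -3*(-5) + m = 15 + m)
(L(1, -4) + 0)*(-1) = ((15 - 4) + 0)*(-1) = (11 + 0)*(-1) = 11*(-1) = -11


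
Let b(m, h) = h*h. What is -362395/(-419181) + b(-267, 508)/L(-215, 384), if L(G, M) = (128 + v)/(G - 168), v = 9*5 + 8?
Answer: -41431160705177/75871761 ≈ -5.4607e+5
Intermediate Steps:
v = 53 (v = 45 + 8 = 53)
L(G, M) = 181/(-168 + G) (L(G, M) = (128 + 53)/(G - 168) = 181/(-168 + G))
b(m, h) = h²
-362395/(-419181) + b(-267, 508)/L(-215, 384) = -362395/(-419181) + 508²/((181/(-168 - 215))) = -362395*(-1/419181) + 258064/((181/(-383))) = 362395/419181 + 258064/((181*(-1/383))) = 362395/419181 + 258064/(-181/383) = 362395/419181 + 258064*(-383/181) = 362395/419181 - 98838512/181 = -41431160705177/75871761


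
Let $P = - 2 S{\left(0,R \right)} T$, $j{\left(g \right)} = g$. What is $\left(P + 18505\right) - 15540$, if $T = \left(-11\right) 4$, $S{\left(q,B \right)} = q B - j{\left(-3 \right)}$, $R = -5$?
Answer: $3229$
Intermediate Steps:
$S{\left(q,B \right)} = 3 + B q$ ($S{\left(q,B \right)} = q B - -3 = B q + 3 = 3 + B q$)
$T = -44$
$P = 264$ ($P = - 2 \left(3 - 0\right) \left(-44\right) = - 2 \left(3 + 0\right) \left(-44\right) = \left(-2\right) 3 \left(-44\right) = \left(-6\right) \left(-44\right) = 264$)
$\left(P + 18505\right) - 15540 = \left(264 + 18505\right) - 15540 = 18769 - 15540 = 3229$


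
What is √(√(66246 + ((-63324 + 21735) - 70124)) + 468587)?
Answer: √(468587 + I*√45467) ≈ 684.53 + 0.156*I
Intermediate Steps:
√(√(66246 + ((-63324 + 21735) - 70124)) + 468587) = √(√(66246 + (-41589 - 70124)) + 468587) = √(√(66246 - 111713) + 468587) = √(√(-45467) + 468587) = √(I*√45467 + 468587) = √(468587 + I*√45467)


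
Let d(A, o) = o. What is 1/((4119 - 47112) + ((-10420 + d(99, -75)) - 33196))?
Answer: -1/86684 ≈ -1.1536e-5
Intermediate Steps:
1/((4119 - 47112) + ((-10420 + d(99, -75)) - 33196)) = 1/((4119 - 47112) + ((-10420 - 75) - 33196)) = 1/(-42993 + (-10495 - 33196)) = 1/(-42993 - 43691) = 1/(-86684) = -1/86684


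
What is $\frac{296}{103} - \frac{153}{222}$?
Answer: $\frac{16651}{7622} \approx 2.1846$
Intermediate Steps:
$\frac{296}{103} - \frac{153}{222} = 296 \cdot \frac{1}{103} - \frac{51}{74} = \frac{296}{103} - \frac{51}{74} = \frac{16651}{7622}$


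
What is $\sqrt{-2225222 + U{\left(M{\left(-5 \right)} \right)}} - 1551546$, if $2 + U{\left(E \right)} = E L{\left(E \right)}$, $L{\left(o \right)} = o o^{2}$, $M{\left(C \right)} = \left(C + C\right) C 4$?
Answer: $-1551546 + 2 \sqrt{399443694} \approx -1.5116 \cdot 10^{6}$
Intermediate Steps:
$M{\left(C \right)} = 8 C^{2}$ ($M{\left(C \right)} = 2 C C 4 = 2 C^{2} \cdot 4 = 8 C^{2}$)
$L{\left(o \right)} = o^{3}$
$U{\left(E \right)} = -2 + E^{4}$ ($U{\left(E \right)} = -2 + E E^{3} = -2 + E^{4}$)
$\sqrt{-2225222 + U{\left(M{\left(-5 \right)} \right)}} - 1551546 = \sqrt{-2225222 - \left(2 - \left(8 \left(-5\right)^{2}\right)^{4}\right)} - 1551546 = \sqrt{-2225222 - \left(2 - \left(8 \cdot 25\right)^{4}\right)} - 1551546 = \sqrt{-2225222 - \left(2 - 200^{4}\right)} - 1551546 = \sqrt{-2225222 + \left(-2 + 1600000000\right)} - 1551546 = \sqrt{-2225222 + 1599999998} - 1551546 = \sqrt{1597774776} - 1551546 = 2 \sqrt{399443694} - 1551546 = -1551546 + 2 \sqrt{399443694}$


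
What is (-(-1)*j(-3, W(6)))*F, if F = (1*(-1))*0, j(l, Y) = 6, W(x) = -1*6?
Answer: 0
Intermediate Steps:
W(x) = -6
F = 0 (F = -1*0 = 0)
(-(-1)*j(-3, W(6)))*F = -(-1)*6*0 = -1*(-6)*0 = 6*0 = 0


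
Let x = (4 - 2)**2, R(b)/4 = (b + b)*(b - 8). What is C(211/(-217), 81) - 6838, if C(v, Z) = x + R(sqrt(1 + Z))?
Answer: -6178 - 64*sqrt(82) ≈ -6757.5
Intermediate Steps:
R(b) = 8*b*(-8 + b) (R(b) = 4*((b + b)*(b - 8)) = 4*((2*b)*(-8 + b)) = 4*(2*b*(-8 + b)) = 8*b*(-8 + b))
x = 4 (x = 2**2 = 4)
C(v, Z) = 4 + 8*sqrt(1 + Z)*(-8 + sqrt(1 + Z))
C(211/(-217), 81) - 6838 = (12 - 64*sqrt(1 + 81) + 8*81) - 6838 = (12 - 64*sqrt(82) + 648) - 6838 = (660 - 64*sqrt(82)) - 6838 = -6178 - 64*sqrt(82)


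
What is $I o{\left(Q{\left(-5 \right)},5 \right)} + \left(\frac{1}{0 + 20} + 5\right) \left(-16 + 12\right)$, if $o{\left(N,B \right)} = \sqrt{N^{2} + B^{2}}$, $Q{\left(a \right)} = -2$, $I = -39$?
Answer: $- \frac{101}{5} - 39 \sqrt{29} \approx -230.22$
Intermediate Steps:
$o{\left(N,B \right)} = \sqrt{B^{2} + N^{2}}$
$I o{\left(Q{\left(-5 \right)},5 \right)} + \left(\frac{1}{0 + 20} + 5\right) \left(-16 + 12\right) = - 39 \sqrt{5^{2} + \left(-2\right)^{2}} + \left(\frac{1}{0 + 20} + 5\right) \left(-16 + 12\right) = - 39 \sqrt{25 + 4} + \left(\frac{1}{20} + 5\right) \left(-4\right) = - 39 \sqrt{29} + \left(\frac{1}{20} + 5\right) \left(-4\right) = - 39 \sqrt{29} + \frac{101}{20} \left(-4\right) = - 39 \sqrt{29} - \frac{101}{5} = - \frac{101}{5} - 39 \sqrt{29}$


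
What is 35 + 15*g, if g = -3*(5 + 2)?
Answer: -280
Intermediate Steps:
g = -21 (g = -3*7 = -21)
35 + 15*g = 35 + 15*(-21) = 35 - 315 = -280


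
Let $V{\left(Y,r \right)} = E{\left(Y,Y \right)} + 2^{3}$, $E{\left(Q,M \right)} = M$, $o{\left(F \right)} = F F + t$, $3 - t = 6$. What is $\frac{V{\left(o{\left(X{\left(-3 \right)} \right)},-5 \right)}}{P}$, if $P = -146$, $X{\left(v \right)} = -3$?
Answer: $- \frac{7}{73} \approx -0.09589$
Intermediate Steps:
$t = -3$ ($t = 3 - 6 = -3$)
$o{\left(F \right)} = -3 + F^{2}$ ($o{\left(F \right)} = F F - 3 = F^{2} - 3 = -3 + F^{2}$)
$V{\left(Y,r \right)} = 8 + Y$ ($V{\left(Y,r \right)} = Y + 2^{3} = Y + 8 = 8 + Y$)
$\frac{V{\left(o{\left(X{\left(-3 \right)} \right)},-5 \right)}}{P} = \frac{8 - \left(3 - \left(-3\right)^{2}\right)}{-146} = \left(8 + \left(-3 + 9\right)\right) \left(- \frac{1}{146}\right) = \left(8 + 6\right) \left(- \frac{1}{146}\right) = 14 \left(- \frac{1}{146}\right) = - \frac{7}{73}$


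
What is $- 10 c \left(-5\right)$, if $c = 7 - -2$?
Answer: $450$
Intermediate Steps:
$c = 9$ ($c = 7 + 2 = 9$)
$- 10 c \left(-5\right) = \left(-10\right) 9 \left(-5\right) = \left(-90\right) \left(-5\right) = 450$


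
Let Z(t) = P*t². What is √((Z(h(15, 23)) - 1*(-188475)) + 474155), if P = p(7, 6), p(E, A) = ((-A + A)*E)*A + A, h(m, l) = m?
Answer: 2*√165995 ≈ 814.85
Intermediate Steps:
p(E, A) = A (p(E, A) = (0*E)*A + A = 0*A + A = 0 + A = A)
P = 6
Z(t) = 6*t²
√((Z(h(15, 23)) - 1*(-188475)) + 474155) = √((6*15² - 1*(-188475)) + 474155) = √((6*225 + 188475) + 474155) = √((1350 + 188475) + 474155) = √(189825 + 474155) = √663980 = 2*√165995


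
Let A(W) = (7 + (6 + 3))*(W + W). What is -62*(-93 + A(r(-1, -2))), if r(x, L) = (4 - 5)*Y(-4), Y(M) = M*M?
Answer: 37510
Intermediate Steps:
Y(M) = M**2
r(x, L) = -16 (r(x, L) = (4 - 5)*(-4)**2 = -1*16 = -16)
A(W) = 32*W (A(W) = (7 + 9)*(2*W) = 16*(2*W) = 32*W)
-62*(-93 + A(r(-1, -2))) = -62*(-93 + 32*(-16)) = -62*(-93 - 512) = -62*(-605) = 37510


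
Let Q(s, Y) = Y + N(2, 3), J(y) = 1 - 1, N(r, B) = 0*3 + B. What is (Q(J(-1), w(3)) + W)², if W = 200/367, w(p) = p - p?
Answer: 1692601/134689 ≈ 12.567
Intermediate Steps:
N(r, B) = B (N(r, B) = 0 + B = B)
w(p) = 0
J(y) = 0
Q(s, Y) = 3 + Y (Q(s, Y) = Y + 3 = 3 + Y)
W = 200/367 (W = 200*(1/367) = 200/367 ≈ 0.54496)
(Q(J(-1), w(3)) + W)² = ((3 + 0) + 200/367)² = (3 + 200/367)² = (1301/367)² = 1692601/134689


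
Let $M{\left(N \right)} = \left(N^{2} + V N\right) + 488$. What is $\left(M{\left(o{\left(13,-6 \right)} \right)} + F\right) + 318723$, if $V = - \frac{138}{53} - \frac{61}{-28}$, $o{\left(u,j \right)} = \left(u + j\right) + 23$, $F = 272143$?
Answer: $\frac{439443003}{742} \approx 5.9224 \cdot 10^{5}$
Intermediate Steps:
$o{\left(u,j \right)} = 23 + j + u$ ($o{\left(u,j \right)} = \left(j + u\right) + 23 = 23 + j + u$)
$V = - \frac{631}{1484}$ ($V = \left(-138\right) \frac{1}{53} - - \frac{61}{28} = - \frac{138}{53} + \frac{61}{28} = - \frac{631}{1484} \approx -0.4252$)
$M{\left(N \right)} = 488 + N^{2} - \frac{631 N}{1484}$ ($M{\left(N \right)} = \left(N^{2} - \frac{631 N}{1484}\right) + 488 = 488 + N^{2} - \frac{631 N}{1484}$)
$\left(M{\left(o{\left(13,-6 \right)} \right)} + F\right) + 318723 = \left(\left(488 + \left(23 - 6 + 13\right)^{2} - \frac{631 \left(23 - 6 + 13\right)}{1484}\right) + 272143\right) + 318723 = \left(\left(488 + 30^{2} - \frac{9465}{742}\right) + 272143\right) + 318723 = \left(\left(488 + 900 - \frac{9465}{742}\right) + 272143\right) + 318723 = \left(\frac{1020431}{742} + 272143\right) + 318723 = \frac{202950537}{742} + 318723 = \frac{439443003}{742}$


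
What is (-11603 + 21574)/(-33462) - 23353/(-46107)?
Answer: 23501/112706 ≈ 0.20852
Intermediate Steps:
(-11603 + 21574)/(-33462) - 23353/(-46107) = 9971*(-1/33462) - 23353*(-1/46107) = -59/198 + 23353/46107 = 23501/112706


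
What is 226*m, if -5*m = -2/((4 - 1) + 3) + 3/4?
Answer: -113/6 ≈ -18.833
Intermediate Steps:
m = -1/12 (m = -(-2/((4 - 1) + 3) + 3/4)/5 = -(-2/(3 + 3) + 3*(1/4))/5 = -(-2/6 + 3/4)/5 = -(-2*1/6 + 3/4)/5 = -(-1/3 + 3/4)/5 = -1/5*5/12 = -1/12 ≈ -0.083333)
226*m = 226*(-1/12) = -113/6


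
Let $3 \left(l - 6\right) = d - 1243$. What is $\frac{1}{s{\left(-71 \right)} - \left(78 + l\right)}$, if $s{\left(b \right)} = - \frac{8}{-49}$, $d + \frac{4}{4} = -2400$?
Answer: $\frac{147}{166232} \approx 0.00088431$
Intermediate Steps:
$d = -2401$ ($d = -1 - 2400 = -2401$)
$s{\left(b \right)} = \frac{8}{49}$ ($s{\left(b \right)} = \left(-8\right) \left(- \frac{1}{49}\right) = \frac{8}{49}$)
$l = - \frac{3626}{3}$ ($l = 6 + \frac{-2401 - 1243}{3} = 6 + \frac{1}{3} \left(-3644\right) = 6 - \frac{3644}{3} = - \frac{3626}{3} \approx -1208.7$)
$\frac{1}{s{\left(-71 \right)} - \left(78 + l\right)} = \frac{1}{\frac{8}{49} - - \frac{3392}{3}} = \frac{1}{\frac{8}{49} + \left(-78 + \frac{3626}{3}\right)} = \frac{1}{\frac{8}{49} + \frac{3392}{3}} = \frac{1}{\frac{166232}{147}} = \frac{147}{166232}$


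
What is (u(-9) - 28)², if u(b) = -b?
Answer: 361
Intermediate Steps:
(u(-9) - 28)² = (-1*(-9) - 28)² = (9 - 28)² = (-19)² = 361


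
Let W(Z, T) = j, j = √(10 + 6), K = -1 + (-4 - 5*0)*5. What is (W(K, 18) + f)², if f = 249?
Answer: 64009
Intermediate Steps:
K = -21 (K = -1 + (-4 + 0)*5 = -1 - 4*5 = -1 - 20 = -21)
j = 4 (j = √16 = 4)
W(Z, T) = 4
(W(K, 18) + f)² = (4 + 249)² = 253² = 64009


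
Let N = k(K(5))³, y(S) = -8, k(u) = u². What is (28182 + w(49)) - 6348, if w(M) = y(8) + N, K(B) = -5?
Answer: 37451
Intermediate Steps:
N = 15625 (N = ((-5)²)³ = 25³ = 15625)
w(M) = 15617 (w(M) = -8 + 15625 = 15617)
(28182 + w(49)) - 6348 = (28182 + 15617) - 6348 = 43799 - 6348 = 37451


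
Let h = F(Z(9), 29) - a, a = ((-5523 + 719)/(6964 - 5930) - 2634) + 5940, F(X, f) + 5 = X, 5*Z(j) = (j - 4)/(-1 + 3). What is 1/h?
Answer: -1034/3418253 ≈ -0.00030249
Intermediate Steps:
Z(j) = -2/5 + j/10 (Z(j) = ((j - 4)/(-1 + 3))/5 = ((-4 + j)/2)/5 = ((-4 + j)*(1/2))/5 = (-2 + j/2)/5 = -2/5 + j/10)
F(X, f) = -5 + X
a = 1706800/517 (a = (-4804/1034 - 2634) + 5940 = (-4804*1/1034 - 2634) + 5940 = (-2402/517 - 2634) + 5940 = -1364180/517 + 5940 = 1706800/517 ≈ 3301.4)
h = -3418253/1034 (h = (-5 + (-2/5 + (1/10)*9)) - 1*1706800/517 = (-5 + (-2/5 + 9/10)) - 1706800/517 = (-5 + 1/2) - 1706800/517 = -9/2 - 1706800/517 = -3418253/1034 ≈ -3305.9)
1/h = 1/(-3418253/1034) = -1034/3418253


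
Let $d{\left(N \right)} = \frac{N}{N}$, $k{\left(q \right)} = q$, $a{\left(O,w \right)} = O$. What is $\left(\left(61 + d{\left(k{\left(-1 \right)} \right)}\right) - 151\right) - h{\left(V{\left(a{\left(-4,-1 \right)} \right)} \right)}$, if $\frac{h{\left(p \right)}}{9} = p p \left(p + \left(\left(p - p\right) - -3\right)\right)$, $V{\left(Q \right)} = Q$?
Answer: $55$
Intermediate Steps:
$d{\left(N \right)} = 1$
$h{\left(p \right)} = 9 p^{2} \left(3 + p\right)$ ($h{\left(p \right)} = 9 p p \left(p + \left(\left(p - p\right) - -3\right)\right) = 9 p^{2} \left(p + \left(0 + 3\right)\right) = 9 p^{2} \left(p + 3\right) = 9 p^{2} \left(3 + p\right)$)
$\left(\left(61 + d{\left(k{\left(-1 \right)} \right)}\right) - 151\right) - h{\left(V{\left(a{\left(-4,-1 \right)} \right)} \right)} = \left(\left(61 + 1\right) - 151\right) - 9 \left(-4\right)^{2} \left(3 - 4\right) = \left(62 - 151\right) - 9 \cdot 16 \left(-1\right) = -89 - -144 = -89 + 144 = 55$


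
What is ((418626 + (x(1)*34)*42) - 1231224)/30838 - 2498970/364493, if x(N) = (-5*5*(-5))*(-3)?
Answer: -284217760587/5620117567 ≈ -50.571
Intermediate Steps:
x(N) = -375 (x(N) = -25*(-5)*(-3) = 125*(-3) = -375)
((418626 + (x(1)*34)*42) - 1231224)/30838 - 2498970/364493 = ((418626 - 375*34*42) - 1231224)/30838 - 2498970/364493 = ((418626 - 12750*42) - 1231224)*(1/30838) - 2498970*1/364493 = ((418626 - 535500) - 1231224)*(1/30838) - 2498970/364493 = (-116874 - 1231224)*(1/30838) - 2498970/364493 = -1348098*1/30838 - 2498970/364493 = -674049/15419 - 2498970/364493 = -284217760587/5620117567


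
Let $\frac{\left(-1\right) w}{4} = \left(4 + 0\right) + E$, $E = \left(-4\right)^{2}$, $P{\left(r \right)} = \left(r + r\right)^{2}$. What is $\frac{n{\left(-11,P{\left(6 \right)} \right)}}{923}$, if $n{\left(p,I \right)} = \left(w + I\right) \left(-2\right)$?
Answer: $- \frac{128}{923} \approx -0.13868$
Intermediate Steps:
$P{\left(r \right)} = 4 r^{2}$ ($P{\left(r \right)} = \left(2 r\right)^{2} = 4 r^{2}$)
$E = 16$
$w = -80$ ($w = - 4 \left(\left(4 + 0\right) + 16\right) = - 4 \left(4 + 16\right) = \left(-4\right) 20 = -80$)
$n{\left(p,I \right)} = 160 - 2 I$ ($n{\left(p,I \right)} = \left(-80 + I\right) \left(-2\right) = 160 - 2 I$)
$\frac{n{\left(-11,P{\left(6 \right)} \right)}}{923} = \frac{160 - 2 \cdot 4 \cdot 6^{2}}{923} = \left(160 - 2 \cdot 4 \cdot 36\right) \frac{1}{923} = \left(160 - 288\right) \frac{1}{923} = \left(-128\right) \frac{1}{923} = - \frac{128}{923}$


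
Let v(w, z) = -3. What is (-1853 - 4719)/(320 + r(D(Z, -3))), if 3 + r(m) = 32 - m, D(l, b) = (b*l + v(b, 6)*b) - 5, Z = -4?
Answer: -6572/333 ≈ -19.736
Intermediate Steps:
D(l, b) = -5 - 3*b + b*l (D(l, b) = (b*l - 3*b) - 5 = (-3*b + b*l) - 5 = -5 - 3*b + b*l)
r(m) = 29 - m (r(m) = -3 + (32 - m) = 29 - m)
(-1853 - 4719)/(320 + r(D(Z, -3))) = (-1853 - 4719)/(320 + (29 - (-5 - 3*(-3) - 3*(-4)))) = -6572/(320 + (29 - (-5 + 9 + 12))) = -6572/(320 + (29 - 1*16)) = -6572/(320 + (29 - 16)) = -6572/(320 + 13) = -6572/333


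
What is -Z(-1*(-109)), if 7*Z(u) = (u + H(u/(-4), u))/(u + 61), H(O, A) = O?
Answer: -327/4760 ≈ -0.068697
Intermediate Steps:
Z(u) = 3*u/(28*(61 + u)) (Z(u) = ((u + u/(-4))/(u + 61))/7 = ((u + u*(-¼))/(61 + u))/7 = ((u - u/4)/(61 + u))/7 = ((3*u/4)/(61 + u))/7 = (3*u/(4*(61 + u)))/7 = 3*u/(28*(61 + u)))
-Z(-1*(-109)) = -3*(-1*(-109))/(28*(61 - 1*(-109))) = -3*109/(28*(61 + 109)) = -3*109/(28*170) = -1*327/4760 = -327/4760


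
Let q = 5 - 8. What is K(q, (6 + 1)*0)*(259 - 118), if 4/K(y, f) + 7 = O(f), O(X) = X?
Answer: -564/7 ≈ -80.571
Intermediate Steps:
q = -3
K(y, f) = 4/(-7 + f)
K(q, (6 + 1)*0)*(259 - 118) = (4/(-7 + (6 + 1)*0))*(259 - 118) = (4/(-7 + 7*0))*141 = (4/(-7 + 0))*141 = (4/(-7))*141 = (4*(-⅐))*141 = -4/7*141 = -564/7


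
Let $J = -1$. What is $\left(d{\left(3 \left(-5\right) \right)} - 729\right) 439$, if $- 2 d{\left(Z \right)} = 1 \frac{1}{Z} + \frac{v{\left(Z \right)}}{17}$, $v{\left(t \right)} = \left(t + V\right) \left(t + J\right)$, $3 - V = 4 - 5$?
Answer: $- \frac{164367307}{510} \approx -3.2229 \cdot 10^{5}$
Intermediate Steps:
$V = 4$ ($V = 3 - \left(4 - 5\right) = 3 - -1 = 3 + 1 = 4$)
$v{\left(t \right)} = \left(-1 + t\right) \left(4 + t\right)$ ($v{\left(t \right)} = \left(t + 4\right) \left(t - 1\right) = \left(4 + t\right) \left(-1 + t\right) = \left(-1 + t\right) \left(4 + t\right)$)
$d{\left(Z \right)} = \frac{2}{17} - \frac{3 Z}{34} - \frac{1}{2 Z} - \frac{Z^{2}}{34}$ ($d{\left(Z \right)} = - \frac{1 \frac{1}{Z} + \frac{-4 + Z^{2} + 3 Z}{17}}{2} = - \frac{\frac{1}{Z} + \left(-4 + Z^{2} + 3 Z\right) \frac{1}{17}}{2} = - \frac{\frac{1}{Z} + \left(- \frac{4}{17} + \frac{Z^{2}}{17} + \frac{3 Z}{17}\right)}{2} = - \frac{- \frac{4}{17} + \frac{1}{Z} + \frac{Z^{2}}{17} + \frac{3 Z}{17}}{2} = \frac{2}{17} - \frac{3 Z}{34} - \frac{1}{2 Z} - \frac{Z^{2}}{34}$)
$\left(d{\left(3 \left(-5\right) \right)} - 729\right) 439 = \left(\frac{-17 - 3 \left(-5\right) \left(-4 + \left(3 \left(-5\right)\right)^{2} + 3 \cdot 3 \left(-5\right)\right)}{34 \cdot 3 \left(-5\right)} - 729\right) 439 = \left(\frac{-17 - - 15 \left(-4 + \left(-15\right)^{2} + 3 \left(-15\right)\right)}{34 \left(-15\right)} - 729\right) 439 = \left(\frac{1}{34} \left(- \frac{1}{15}\right) \left(-17 - - 15 \left(-4 + 225 - 45\right)\right) - 729\right) 439 = \left(\frac{1}{34} \left(- \frac{1}{15}\right) \left(-17 - \left(-15\right) 176\right) - 729\right) 439 = \left(\frac{1}{34} \left(- \frac{1}{15}\right) \left(-17 + 2640\right) - 729\right) 439 = \left(\frac{1}{34} \left(- \frac{1}{15}\right) 2623 - 729\right) 439 = \left(- \frac{2623}{510} - 729\right) 439 = \left(- \frac{374413}{510}\right) 439 = - \frac{164367307}{510}$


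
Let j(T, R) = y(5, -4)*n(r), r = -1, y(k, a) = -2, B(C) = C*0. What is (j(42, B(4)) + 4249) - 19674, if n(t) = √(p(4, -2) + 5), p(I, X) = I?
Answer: -15431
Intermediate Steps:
B(C) = 0
n(t) = 3 (n(t) = √(4 + 5) = √9 = 3)
j(T, R) = -6 (j(T, R) = -2*3 = -6)
(j(42, B(4)) + 4249) - 19674 = (-6 + 4249) - 19674 = 4243 - 19674 = -15431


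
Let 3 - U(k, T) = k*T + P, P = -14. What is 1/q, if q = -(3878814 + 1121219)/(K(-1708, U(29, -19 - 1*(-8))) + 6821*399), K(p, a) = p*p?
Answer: -5638843/5000033 ≈ -1.1278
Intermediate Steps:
U(k, T) = 17 - T*k (U(k, T) = 3 - (k*T - 14) = 3 - (T*k - 14) = 3 - (-14 + T*k) = 3 + (14 - T*k) = 17 - T*k)
K(p, a) = p²
q = -5000033/5638843 (q = -(3878814 + 1121219)/((-1708)² + 6821*399) = -5000033/(2917264 + 2721579) = -5000033/5638843 ≈ -0.88671)
1/q = 1/(-5000033/5638843) = -5638843/5000033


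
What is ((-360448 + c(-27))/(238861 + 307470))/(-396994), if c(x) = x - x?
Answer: 180224/108445064507 ≈ 1.6619e-6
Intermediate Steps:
c(x) = 0
((-360448 + c(-27))/(238861 + 307470))/(-396994) = ((-360448 + 0)/(238861 + 307470))/(-396994) = -360448/546331*(-1/396994) = 180224/108445064507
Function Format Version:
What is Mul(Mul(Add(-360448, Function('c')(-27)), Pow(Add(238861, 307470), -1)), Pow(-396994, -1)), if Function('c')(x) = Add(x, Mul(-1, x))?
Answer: Rational(180224, 108445064507) ≈ 1.6619e-6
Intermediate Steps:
Function('c')(x) = 0
Mul(Mul(Add(-360448, Function('c')(-27)), Pow(Add(238861, 307470), -1)), Pow(-396994, -1)) = Mul(Mul(Add(-360448, 0), Pow(Add(238861, 307470), -1)), Pow(-396994, -1)) = Mul(Mul(-360448, Pow(546331, -1)), Rational(-1, 396994)) = Mul(Mul(-360448, Rational(1, 546331)), Rational(-1, 396994)) = Mul(Rational(-360448, 546331), Rational(-1, 396994)) = Rational(180224, 108445064507)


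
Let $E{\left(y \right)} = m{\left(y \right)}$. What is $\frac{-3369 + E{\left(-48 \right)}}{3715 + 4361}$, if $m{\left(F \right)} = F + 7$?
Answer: $- \frac{1705}{4038} \approx -0.42224$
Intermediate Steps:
$m{\left(F \right)} = 7 + F$
$E{\left(y \right)} = 7 + y$
$\frac{-3369 + E{\left(-48 \right)}}{3715 + 4361} = \frac{-3369 + \left(7 - 48\right)}{3715 + 4361} = \frac{-3369 - 41}{8076} = \left(-3410\right) \frac{1}{8076} = - \frac{1705}{4038}$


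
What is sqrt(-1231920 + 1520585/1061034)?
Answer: I*sqrt(1386885482915874630)/1061034 ≈ 1109.9*I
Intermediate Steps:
sqrt(-1231920 + 1520585/1061034) = sqrt(-1307107484695/1061034) = I*sqrt(1386885482915874630)/1061034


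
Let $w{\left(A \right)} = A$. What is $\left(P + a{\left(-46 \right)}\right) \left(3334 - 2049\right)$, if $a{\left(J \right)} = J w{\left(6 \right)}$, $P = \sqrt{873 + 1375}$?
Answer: $-354660 + 2570 \sqrt{562} \approx -2.9373 \cdot 10^{5}$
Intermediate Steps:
$P = 2 \sqrt{562}$ ($P = \sqrt{2248} = 2 \sqrt{562} \approx 47.413$)
$a{\left(J \right)} = 6 J$ ($a{\left(J \right)} = J 6 = 6 J$)
$\left(P + a{\left(-46 \right)}\right) \left(3334 - 2049\right) = \left(2 \sqrt{562} + 6 \left(-46\right)\right) \left(3334 - 2049\right) = \left(2 \sqrt{562} - 276\right) 1285 = \left(-276 + 2 \sqrt{562}\right) 1285 = -354660 + 2570 \sqrt{562}$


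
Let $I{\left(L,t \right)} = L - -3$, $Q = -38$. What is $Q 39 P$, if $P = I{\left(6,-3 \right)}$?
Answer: $-13338$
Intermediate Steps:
$I{\left(L,t \right)} = 3 + L$ ($I{\left(L,t \right)} = L + 3 = 3 + L$)
$P = 9$ ($P = 3 + 6 = 9$)
$Q 39 P = \left(-38\right) 39 \cdot 9 = \left(-1482\right) 9 = -13338$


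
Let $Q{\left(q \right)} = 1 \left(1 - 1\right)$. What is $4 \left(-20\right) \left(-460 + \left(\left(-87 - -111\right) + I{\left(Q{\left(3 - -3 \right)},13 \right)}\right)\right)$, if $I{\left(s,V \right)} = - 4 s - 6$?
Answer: $35360$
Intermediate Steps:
$Q{\left(q \right)} = 0$ ($Q{\left(q \right)} = 1 \cdot 0 = 0$)
$I{\left(s,V \right)} = -6 - 4 s$
$4 \left(-20\right) \left(-460 + \left(\left(-87 - -111\right) + I{\left(Q{\left(3 - -3 \right)},13 \right)}\right)\right) = 4 \left(-20\right) \left(-460 - -18\right) = - 80 \left(-460 + \left(\left(-87 + 111\right) + \left(-6 + 0\right)\right)\right) = - 80 \left(-460 + \left(24 - 6\right)\right) = - 80 \left(-460 + 18\right) = \left(-80\right) \left(-442\right) = 35360$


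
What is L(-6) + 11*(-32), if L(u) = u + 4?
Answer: -354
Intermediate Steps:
L(u) = 4 + u
L(-6) + 11*(-32) = (4 - 6) + 11*(-32) = -2 - 352 = -354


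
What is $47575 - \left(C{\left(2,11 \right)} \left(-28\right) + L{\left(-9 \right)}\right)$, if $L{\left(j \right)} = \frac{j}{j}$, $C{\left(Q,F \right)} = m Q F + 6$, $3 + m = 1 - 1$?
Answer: $45894$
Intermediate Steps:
$m = -3$ ($m = -3 + \left(1 - 1\right) = -3 + 0 = -3$)
$C{\left(Q,F \right)} = 6 - 3 F Q$ ($C{\left(Q,F \right)} = - 3 Q F + 6 = - 3 F Q + 6 = 6 - 3 F Q$)
$L{\left(j \right)} = 1$
$47575 - \left(C{\left(2,11 \right)} \left(-28\right) + L{\left(-9 \right)}\right) = 47575 - \left(\left(6 - 33 \cdot 2\right) \left(-28\right) + 1\right) = 47575 - \left(\left(6 - 66\right) \left(-28\right) + 1\right) = 47575 - \left(\left(-60\right) \left(-28\right) + 1\right) = 47575 - \left(1680 + 1\right) = 47575 - 1681 = 45894$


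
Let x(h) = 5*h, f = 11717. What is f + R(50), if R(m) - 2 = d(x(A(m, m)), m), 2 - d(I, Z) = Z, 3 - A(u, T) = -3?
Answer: 11671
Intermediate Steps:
A(u, T) = 6 (A(u, T) = 3 - 1*(-3) = 3 + 3 = 6)
d(I, Z) = 2 - Z
R(m) = 4 - m (R(m) = 2 + (2 - m) = 4 - m)
f + R(50) = 11717 + (4 - 1*50) = 11717 + (4 - 50) = 11717 - 46 = 11671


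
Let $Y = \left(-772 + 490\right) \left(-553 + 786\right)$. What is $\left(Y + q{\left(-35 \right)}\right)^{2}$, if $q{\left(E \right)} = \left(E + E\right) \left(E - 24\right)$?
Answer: $3791603776$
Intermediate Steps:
$Y = -65706$ ($Y = \left(-282\right) 233 = -65706$)
$q{\left(E \right)} = 2 E \left(-24 + E\right)$
$\left(Y + q{\left(-35 \right)}\right)^{2} = \left(-65706 + 2 \left(-35\right) \left(-24 - 35\right)\right)^{2} = \left(-65706 + 2 \left(-35\right) \left(-59\right)\right)^{2} = \left(-65706 + 4130\right)^{2} = \left(-61576\right)^{2} = 3791603776$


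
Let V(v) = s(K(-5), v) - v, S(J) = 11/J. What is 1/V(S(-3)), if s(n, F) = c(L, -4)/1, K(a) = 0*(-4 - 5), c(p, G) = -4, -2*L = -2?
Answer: -3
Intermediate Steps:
L = 1 (L = -½*(-2) = 1)
K(a) = 0 (K(a) = 0*(-9) = 0)
s(n, F) = -4 (s(n, F) = -4/1 = -4*1 = -4)
V(v) = -4 - v
1/V(S(-3)) = 1/(-4 - 11/(-3)) = 1/(-4 - 11*(-1)/3) = 1/(-4 - 1*(-11/3)) = 1/(-4 + 11/3) = 1/(-⅓) = -3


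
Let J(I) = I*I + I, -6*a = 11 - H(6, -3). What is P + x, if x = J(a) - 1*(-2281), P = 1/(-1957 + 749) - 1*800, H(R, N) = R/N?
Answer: 16128905/10872 ≈ 1483.5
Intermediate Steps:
a = -13/6 (a = -(11 - 6/(-3))/6 = -(11 - 6*(-1)/3)/6 = -(11 - 1*(-2))/6 = -(11 + 2)/6 = -⅙*13 = -13/6 ≈ -2.1667)
J(I) = I + I² (J(I) = I² + I = I + I²)
P = -966401/1208 (P = 1/(-1208) - 800 = -1/1208 - 800 = -966401/1208 ≈ -800.00)
x = 82207/36 (x = -13*(1 - 13/6)/6 - 1*(-2281) = -13/6*(-7/6) + 2281 = 91/36 + 2281 = 82207/36 ≈ 2283.5)
P + x = -966401/1208 + 82207/36 = 16128905/10872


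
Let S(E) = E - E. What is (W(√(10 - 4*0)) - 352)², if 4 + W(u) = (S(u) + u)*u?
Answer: 119716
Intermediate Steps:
S(E) = 0
W(u) = -4 + u² (W(u) = -4 + (0 + u)*u = -4 + u*u = -4 + u²)
(W(√(10 - 4*0)) - 352)² = ((-4 + (√(10 - 4*0))²) - 352)² = ((-4 + (√(10 + 0))²) - 352)² = ((-4 + (√10)²) - 352)² = ((-4 + 10) - 352)² = (6 - 352)² = (-346)² = 119716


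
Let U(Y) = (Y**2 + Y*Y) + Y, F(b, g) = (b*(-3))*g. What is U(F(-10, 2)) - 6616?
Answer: 644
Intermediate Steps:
F(b, g) = -3*b*g (F(b, g) = (-3*b)*g = -3*b*g)
U(Y) = Y + 2*Y**2 (U(Y) = (Y**2 + Y**2) + Y = 2*Y**2 + Y = Y + 2*Y**2)
U(F(-10, 2)) - 6616 = (-3*(-10)*2)*(1 + 2*(-3*(-10)*2)) - 6616 = 60*(1 + 2*60) - 6616 = 60*(1 + 120) - 6616 = 60*121 - 6616 = 7260 - 6616 = 644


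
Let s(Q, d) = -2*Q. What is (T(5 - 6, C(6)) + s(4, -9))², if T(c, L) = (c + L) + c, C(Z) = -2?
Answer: 144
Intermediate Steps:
T(c, L) = L + 2*c (T(c, L) = (L + c) + c = L + 2*c)
(T(5 - 6, C(6)) + s(4, -9))² = ((-2 + 2*(5 - 6)) - 2*4)² = ((-2 + 2*(-1)) - 8)² = ((-2 - 2) - 8)² = (-4 - 8)² = (-12)² = 144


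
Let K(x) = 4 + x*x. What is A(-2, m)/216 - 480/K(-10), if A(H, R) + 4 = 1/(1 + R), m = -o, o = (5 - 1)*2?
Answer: -91097/19656 ≈ -4.6346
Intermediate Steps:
o = 8 (o = 4*2 = 8)
K(x) = 4 + x²
m = -8 (m = -1*8 = -8)
A(H, R) = -4 + 1/(1 + R)
A(-2, m)/216 - 480/K(-10) = ((-3 - 4*(-8))/(1 - 8))/216 - 480/(4 + (-10)²) = ((-3 + 32)/(-7))*(1/216) - 480/(4 + 100) = -⅐*29*(1/216) - 480/104 = -29/7*1/216 - 480*1/104 = -29/1512 - 60/13 = -91097/19656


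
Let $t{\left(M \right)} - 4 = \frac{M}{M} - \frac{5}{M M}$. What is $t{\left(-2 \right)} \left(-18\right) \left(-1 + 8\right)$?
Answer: $- \frac{945}{2} \approx -472.5$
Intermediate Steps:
$t{\left(M \right)} = 5 - \frac{5}{M^{2}}$ ($t{\left(M \right)} = 4 + \left(\frac{M}{M} - \frac{5}{M M}\right) = 4 + \left(1 - \frac{5}{M^{2}}\right) = 5 - \frac{5}{M^{2}}$)
$t{\left(-2 \right)} \left(-18\right) \left(-1 + 8\right) = \left(5 - \frac{5}{4}\right) \left(-18\right) \left(-1 + 8\right) = \left(5 - \frac{5}{4}\right) \left(-18\right) 7 = \frac{15}{4} \left(-18\right) 7 = \left(- \frac{135}{2}\right) 7 = - \frac{945}{2}$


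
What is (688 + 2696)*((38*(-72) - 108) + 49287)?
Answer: 157163112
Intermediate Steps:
(688 + 2696)*((38*(-72) - 108) + 49287) = 3384*((-2736 - 108) + 49287) = 3384*(-2844 + 49287) = 3384*46443 = 157163112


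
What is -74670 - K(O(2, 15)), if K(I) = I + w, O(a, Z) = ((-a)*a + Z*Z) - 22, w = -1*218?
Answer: -74651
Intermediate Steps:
w = -218
O(a, Z) = -22 + Z**2 - a**2 (O(a, Z) = (-a**2 + Z**2) - 22 = (Z**2 - a**2) - 22 = -22 + Z**2 - a**2)
K(I) = -218 + I (K(I) = I - 218 = -218 + I)
-74670 - K(O(2, 15)) = -74670 - (-218 + (-22 + 15**2 - 1*2**2)) = -74670 - (-218 + (-22 + 225 - 1*4)) = -74670 - (-218 + (-22 + 225 - 4)) = -74670 - (-218 + 199) = -74670 - 1*(-19) = -74670 + 19 = -74651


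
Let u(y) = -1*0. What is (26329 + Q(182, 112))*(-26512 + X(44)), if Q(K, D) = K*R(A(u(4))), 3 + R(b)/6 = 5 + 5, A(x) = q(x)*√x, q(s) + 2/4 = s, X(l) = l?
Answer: -899197364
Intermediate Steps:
q(s) = -½ + s
u(y) = 0
A(x) = √x*(-½ + x) (A(x) = (-½ + x)*√x = √x*(-½ + x))
R(b) = 42 (R(b) = -18 + 6*(5 + 5) = -18 + 6*10 = -18 + 60 = 42)
Q(K, D) = 42*K (Q(K, D) = K*42 = 42*K)
(26329 + Q(182, 112))*(-26512 + X(44)) = (26329 + 42*182)*(-26512 + 44) = (26329 + 7644)*(-26468) = 33973*(-26468) = -899197364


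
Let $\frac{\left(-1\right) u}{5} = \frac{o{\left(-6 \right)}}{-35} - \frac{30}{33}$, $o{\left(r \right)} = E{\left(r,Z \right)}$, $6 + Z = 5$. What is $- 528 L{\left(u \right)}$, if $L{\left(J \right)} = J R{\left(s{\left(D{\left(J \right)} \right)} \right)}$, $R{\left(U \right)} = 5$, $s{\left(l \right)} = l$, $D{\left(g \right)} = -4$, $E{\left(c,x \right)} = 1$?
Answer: $- \frac{86640}{7} \approx -12377.0$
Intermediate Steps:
$Z = -1$ ($Z = -6 + 5 = -1$)
$o{\left(r \right)} = 1$
$u = \frac{361}{77}$ ($u = - 5 \left(1 \frac{1}{-35} - \frac{30}{33}\right) = - 5 \left(1 \left(- \frac{1}{35}\right) - \frac{10}{11}\right) = - 5 \left(- \frac{1}{35} - \frac{10}{11}\right) = \left(-5\right) \left(- \frac{361}{385}\right) = \frac{361}{77} \approx 4.6883$)
$L{\left(J \right)} = 5 J$ ($L{\left(J \right)} = J 5 = 5 J$)
$- 528 L{\left(u \right)} = - 528 \cdot 5 \cdot \frac{361}{77} = \left(-528\right) \frac{1805}{77} = - \frac{86640}{7}$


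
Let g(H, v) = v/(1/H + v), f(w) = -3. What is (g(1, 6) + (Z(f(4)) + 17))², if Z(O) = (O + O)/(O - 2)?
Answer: 444889/1225 ≈ 363.17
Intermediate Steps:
Z(O) = 2*O/(-2 + O) (Z(O) = (2*O)/(-2 + O) = 2*O/(-2 + O))
g(H, v) = v/(v + 1/H)
(g(1, 6) + (Z(f(4)) + 17))² = (1*6/(1 + 1*6) + (2*(-3)/(-2 - 3) + 17))² = (1*6/(1 + 6) + (2*(-3)/(-5) + 17))² = (1*6/7 + (2*(-3)*(-⅕) + 17))² = (1*6*(⅐) + (6/5 + 17))² = (6/7 + 91/5)² = (667/35)² = 444889/1225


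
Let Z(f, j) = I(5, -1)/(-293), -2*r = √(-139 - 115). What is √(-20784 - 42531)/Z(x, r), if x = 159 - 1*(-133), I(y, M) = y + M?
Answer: -879*I*√7035/4 ≈ -18432.0*I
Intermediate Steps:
I(y, M) = M + y
x = 292 (x = 159 + 133 = 292)
r = -I*√254/2 (r = -√(-139 - 115)/2 = -I*√254/2 ≈ -7.9687*I)
Z(f, j) = -4/293 (Z(f, j) = (-1 + 5)/(-293) = 4*(-1/293) = -4/293)
√(-20784 - 42531)/Z(x, r) = √(-20784 - 42531)/(-4/293) = √(-63315)*(-293/4) = (3*I*√7035)*(-293/4) = -879*I*√7035/4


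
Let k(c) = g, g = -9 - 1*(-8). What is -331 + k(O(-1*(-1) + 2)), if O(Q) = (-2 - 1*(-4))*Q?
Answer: -332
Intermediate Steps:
O(Q) = 2*Q (O(Q) = (-2 + 4)*Q = 2*Q)
g = -1 (g = -9 + 8 = -1)
k(c) = -1
-331 + k(O(-1*(-1) + 2)) = -331 - 1 = -332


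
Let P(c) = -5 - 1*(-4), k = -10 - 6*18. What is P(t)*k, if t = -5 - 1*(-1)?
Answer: 118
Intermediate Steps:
k = -118 (k = -10 - 108 = -118)
t = -4 (t = -5 + 1 = -4)
P(c) = -1 (P(c) = -5 + 4 = -1)
P(t)*k = -1*(-118) = 118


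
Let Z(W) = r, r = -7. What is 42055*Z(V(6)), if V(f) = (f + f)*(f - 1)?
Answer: -294385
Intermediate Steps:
V(f) = 2*f*(-1 + f) (V(f) = (2*f)*(-1 + f) = 2*f*(-1 + f))
Z(W) = -7
42055*Z(V(6)) = 42055*(-7) = -294385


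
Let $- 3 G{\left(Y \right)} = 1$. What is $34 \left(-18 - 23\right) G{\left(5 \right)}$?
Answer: $\frac{1394}{3} \approx 464.67$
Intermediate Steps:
$G{\left(Y \right)} = - \frac{1}{3}$ ($G{\left(Y \right)} = \left(- \frac{1}{3}\right) 1 = - \frac{1}{3}$)
$34 \left(-18 - 23\right) G{\left(5 \right)} = 34 \left(-18 - 23\right) \left(- \frac{1}{3}\right) = 34 \left(-41\right) \left(- \frac{1}{3}\right) = \left(-1394\right) \left(- \frac{1}{3}\right) = \frac{1394}{3}$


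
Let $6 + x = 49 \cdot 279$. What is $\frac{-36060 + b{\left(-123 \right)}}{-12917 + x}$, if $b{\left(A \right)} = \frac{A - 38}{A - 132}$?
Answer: $- \frac{9195139}{190740} \approx -48.208$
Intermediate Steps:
$b{\left(A \right)} = \frac{-38 + A}{-132 + A}$
$x = 13665$ ($x = -6 + 49 \cdot 279 = -6 + 13671 = 13665$)
$\frac{-36060 + b{\left(-123 \right)}}{-12917 + x} = \frac{-36060 + \frac{-38 - 123}{-132 - 123}}{-12917 + 13665} = \frac{-36060 + \frac{1}{-255} \left(-161\right)}{748} = \left(-36060 - - \frac{161}{255}\right) \frac{1}{748} = \left(-36060 + \frac{161}{255}\right) \frac{1}{748} = \left(- \frac{9195139}{255}\right) \frac{1}{748} = - \frac{9195139}{190740}$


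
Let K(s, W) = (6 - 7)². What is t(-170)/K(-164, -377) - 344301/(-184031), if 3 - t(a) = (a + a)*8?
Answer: 501460714/184031 ≈ 2724.9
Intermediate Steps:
t(a) = 3 - 16*a (t(a) = 3 - (a + a)*8 = 3 - 2*a*8 = 3 - 16*a)
K(s, W) = 1 (K(s, W) = (-1)² = 1)
t(-170)/K(-164, -377) - 344301/(-184031) = (3 - 16*(-170))/1 - 344301/(-184031) = (3 + 2720)*1 - 344301*(-1/184031) = 2723*1 + 344301/184031 = 2723 + 344301/184031 = 501460714/184031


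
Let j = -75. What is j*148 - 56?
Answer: -11156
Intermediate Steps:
j*148 - 56 = -75*148 - 56 = -11100 - 56 = -11156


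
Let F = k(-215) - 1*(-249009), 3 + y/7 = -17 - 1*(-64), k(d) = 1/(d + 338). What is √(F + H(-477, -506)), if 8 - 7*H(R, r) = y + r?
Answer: √184617422934/861 ≈ 499.04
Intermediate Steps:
k(d) = 1/(338 + d)
y = 308 (y = -21 + 7*(-17 - 1*(-64)) = -21 + 7*(-17 + 64) = -21 + 7*47 = -21 + 329 = 308)
H(R, r) = -300/7 - r/7 (H(R, r) = 8/7 - (308 + r)/7 = 8/7 + (-44 - r/7) = -300/7 - r/7)
F = 30628108/123 (F = 1/(338 - 215) - 1*(-249009) = 1/123 + 249009 = 30628108/123 ≈ 2.4901e+5)
√(F + H(-477, -506)) = √(30628108/123 + (-300/7 - ⅐*(-506))) = √(30628108/123 + (-300/7 + 506/7)) = √(30628108/123 + 206/7) = √(214422094/861) = √184617422934/861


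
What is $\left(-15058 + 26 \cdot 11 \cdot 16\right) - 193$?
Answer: $-10675$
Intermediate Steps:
$\left(-15058 + 26 \cdot 11 \cdot 16\right) - 193 = \left(-15058 + 286 \cdot 16\right) - 193 = \left(-15058 + 4576\right) - 193 = -10482 - 193 = -10675$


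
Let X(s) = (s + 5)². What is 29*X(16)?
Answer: 12789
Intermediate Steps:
X(s) = (5 + s)²
29*X(16) = 29*(5 + 16)² = 29*21² = 29*441 = 12789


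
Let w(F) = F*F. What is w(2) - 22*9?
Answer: -194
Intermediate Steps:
w(F) = F²
w(2) - 22*9 = 2² - 22*9 = 4 - 198 = -194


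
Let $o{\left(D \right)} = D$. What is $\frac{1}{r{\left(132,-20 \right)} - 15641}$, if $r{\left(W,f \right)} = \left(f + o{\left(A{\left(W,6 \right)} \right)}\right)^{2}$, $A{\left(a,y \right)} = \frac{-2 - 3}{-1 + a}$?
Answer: $- \frac{17161}{261524576} \approx -6.5619 \cdot 10^{-5}$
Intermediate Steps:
$A{\left(a,y \right)} = - \frac{5}{-1 + a}$
$r{\left(W,f \right)} = \left(f - \frac{5}{-1 + W}\right)^{2}$
$\frac{1}{r{\left(132,-20 \right)} - 15641} = \frac{1}{\left(-20 - \frac{5}{-1 + 132}\right)^{2} - 15641} = \frac{1}{\left(-20 - \frac{5}{131}\right)^{2} - 15641} = \frac{1}{\left(- \frac{2625}{131}\right)^{2} - 15641} = \frac{1}{\frac{6890625}{17161} - 15641} = \frac{1}{- \frac{261524576}{17161}} = - \frac{17161}{261524576}$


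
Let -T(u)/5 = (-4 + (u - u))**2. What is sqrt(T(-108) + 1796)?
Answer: 2*sqrt(429) ≈ 41.425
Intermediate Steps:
T(u) = -80 (T(u) = -5*(-4 + (u - u))**2 = -5*(-4 + 0)**2 = -5*(-4)**2 = -5*16 = -80)
sqrt(T(-108) + 1796) = sqrt(-80 + 1796) = sqrt(1716) = 2*sqrt(429)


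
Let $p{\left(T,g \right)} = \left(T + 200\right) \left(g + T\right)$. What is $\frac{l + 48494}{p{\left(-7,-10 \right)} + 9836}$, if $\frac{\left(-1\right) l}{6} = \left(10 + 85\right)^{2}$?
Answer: $- \frac{5656}{6555} \approx -0.86285$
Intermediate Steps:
$p{\left(T,g \right)} = \left(200 + T\right) \left(T + g\right)$
$l = -54150$ ($l = - 6 \left(10 + 85\right)^{2} = - 6 \cdot 95^{2} = \left(-6\right) 9025 = -54150$)
$\frac{l + 48494}{p{\left(-7,-10 \right)} + 9836} = \frac{-54150 + 48494}{\left(\left(-7\right)^{2} + 200 \left(-7\right) + 200 \left(-10\right) - -70\right) + 9836} = - \frac{5656}{\left(49 - 1400 - 2000 + 70\right) + 9836} = - \frac{5656}{-3281 + 9836} = - \frac{5656}{6555}$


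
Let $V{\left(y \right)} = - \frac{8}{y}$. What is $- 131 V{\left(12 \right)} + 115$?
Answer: $\frac{607}{3} \approx 202.33$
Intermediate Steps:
$- 131 V{\left(12 \right)} + 115 = - 131 \left(- \frac{8}{12}\right) + 115 = - 131 \left(\left(-8\right) \frac{1}{12}\right) + 115 = \left(-131\right) \left(- \frac{2}{3}\right) + 115 = \frac{262}{3} + 115 = \frac{607}{3}$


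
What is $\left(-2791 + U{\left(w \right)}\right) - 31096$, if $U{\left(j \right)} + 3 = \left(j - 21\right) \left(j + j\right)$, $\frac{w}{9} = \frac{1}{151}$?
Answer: $- \frac{772782806}{22801} \approx -33893.0$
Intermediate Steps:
$w = \frac{9}{151} \approx 0.059603$
$U{\left(j \right)} = -3 + 2 j \left(-21 + j\right)$ ($U{\left(j \right)} = -3 + \left(j - 21\right) \left(j + j\right) = -3 + \left(-21 + j\right) 2 j = -3 + 2 j \left(-21 + j\right)$)
$\left(-2791 + U{\left(w \right)}\right) - 31096 = \left(-2791 - \left(\frac{831}{151} - \frac{162}{22801}\right)\right) - 31096 = \left(-2791 - \frac{125319}{22801}\right) - 31096 = - \frac{63762910}{22801} - 31096 = - \frac{772782806}{22801}$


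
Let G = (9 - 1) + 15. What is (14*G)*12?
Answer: 3864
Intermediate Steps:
G = 23 (G = 8 + 15 = 23)
(14*G)*12 = (14*23)*12 = 322*12 = 3864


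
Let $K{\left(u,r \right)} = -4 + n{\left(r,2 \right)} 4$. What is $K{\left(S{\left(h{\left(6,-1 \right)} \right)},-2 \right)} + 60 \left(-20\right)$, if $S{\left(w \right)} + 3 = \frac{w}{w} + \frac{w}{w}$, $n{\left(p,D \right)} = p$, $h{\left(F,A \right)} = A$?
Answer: $-1212$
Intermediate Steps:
$S{\left(w \right)} = -1$ ($S{\left(w \right)} = -3 + \left(\frac{w}{w} + \frac{w}{w}\right) = -3 + \left(1 + 1\right) = -3 + 2 = -1$)
$K{\left(u,r \right)} = -4 + 4 r$ ($K{\left(u,r \right)} = -4 + r 4 = -4 + 4 r$)
$K{\left(S{\left(h{\left(6,-1 \right)} \right)},-2 \right)} + 60 \left(-20\right) = \left(-4 + 4 \left(-2\right)\right) + 60 \left(-20\right) = \left(-4 - 8\right) - 1200 = -12 - 1200 = -1212$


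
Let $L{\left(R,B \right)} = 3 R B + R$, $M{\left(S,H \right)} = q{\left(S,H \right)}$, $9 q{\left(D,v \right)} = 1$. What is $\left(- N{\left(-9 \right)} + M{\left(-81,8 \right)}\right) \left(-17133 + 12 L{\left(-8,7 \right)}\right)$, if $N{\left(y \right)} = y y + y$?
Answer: $\frac{4150505}{3} \approx 1.3835 \cdot 10^{6}$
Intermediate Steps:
$q{\left(D,v \right)} = \frac{1}{9}$ ($q{\left(D,v \right)} = \frac{1}{9} \cdot 1 = \frac{1}{9}$)
$M{\left(S,H \right)} = \frac{1}{9}$
$L{\left(R,B \right)} = R + 3 B R$ ($L{\left(R,B \right)} = 3 B R + R = R + 3 B R$)
$N{\left(y \right)} = y + y^{2}$ ($N{\left(y \right)} = y^{2} + y = y + y^{2}$)
$\left(- N{\left(-9 \right)} + M{\left(-81,8 \right)}\right) \left(-17133 + 12 L{\left(-8,7 \right)}\right) = \left(- \left(-9\right) \left(1 - 9\right) + \frac{1}{9}\right) \left(-17133 + 12 \left(- 8 \left(1 + 3 \cdot 7\right)\right)\right) = \left(- \left(-9\right) \left(-8\right) + \frac{1}{9}\right) \left(-17133 + 12 \left(- 8 \left(1 + 21\right)\right)\right) = \left(\left(-1\right) 72 + \frac{1}{9}\right) \left(-17133 + 12 \left(\left(-8\right) 22\right)\right) = \left(-72 + \frac{1}{9}\right) \left(-17133 + 12 \left(-176\right)\right) = - \frac{647 \left(-17133 - 2112\right)}{9} = \left(- \frac{647}{9}\right) \left(-19245\right) = \frac{4150505}{3}$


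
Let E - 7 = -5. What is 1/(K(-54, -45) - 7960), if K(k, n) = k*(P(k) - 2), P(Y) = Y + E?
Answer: -1/5044 ≈ -0.00019826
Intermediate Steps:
E = 2 (E = 7 - 5 = 2)
P(Y) = 2 + Y (P(Y) = Y + 2 = 2 + Y)
K(k, n) = k² (K(k, n) = k*((2 + k) - 2) = k*k = k²)
1/(K(-54, -45) - 7960) = 1/((-54)² - 7960) = 1/(2916 - 7960) = 1/(-5044) = -1/5044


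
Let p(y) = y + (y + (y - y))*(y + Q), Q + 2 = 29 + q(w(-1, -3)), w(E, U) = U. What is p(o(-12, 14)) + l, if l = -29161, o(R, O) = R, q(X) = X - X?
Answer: -29353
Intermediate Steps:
q(X) = 0
Q = 27 (Q = -2 + (29 + 0) = -2 + 29 = 27)
p(y) = y + y*(27 + y) (p(y) = y + (y + (y - y))*(y + 27) = y + (y + 0)*(27 + y) = y + y*(27 + y))
p(o(-12, 14)) + l = -12*(28 - 12) - 29161 = -12*16 - 29161 = -192 - 29161 = -29353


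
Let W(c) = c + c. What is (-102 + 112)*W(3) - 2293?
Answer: -2233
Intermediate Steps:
W(c) = 2*c
(-102 + 112)*W(3) - 2293 = (-102 + 112)*(2*3) - 2293 = 10*6 - 2293 = 60 - 2293 = -2233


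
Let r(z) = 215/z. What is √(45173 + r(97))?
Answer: 2*√106263403/97 ≈ 212.54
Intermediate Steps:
√(45173 + r(97)) = √(45173 + 215/97) = √(4381996/97) = 2*√106263403/97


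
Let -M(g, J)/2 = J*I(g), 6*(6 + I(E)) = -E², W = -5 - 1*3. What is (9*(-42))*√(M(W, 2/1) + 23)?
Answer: -126*√807 ≈ -3579.4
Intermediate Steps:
W = -8 (W = -5 - 3 = -8)
I(E) = -6 - E²/6 (I(E) = -6 + (-E²)/6 = -6 - E²/6)
M(g, J) = -2*J*(-6 - g²/6)
(9*(-42))*√(M(W, 2/1) + 23) = (9*(-42))*√((2/1)*(36 + (-8)²)/3 + 23) = -378*√((2*1)*(36 + 64)/3 + 23) = -378*√((⅓)*2*100 + 23) = -378*√(200/3 + 23) = -126*√807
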